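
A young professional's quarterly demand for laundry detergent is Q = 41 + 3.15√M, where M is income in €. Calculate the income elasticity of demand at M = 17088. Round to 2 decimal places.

0.45

At M = 17088: Q = 452.771.
dQ/dM = 3.15/(2√M) = 0.0120486 at this income.
η = (dQ/dM)·(M/Q) = 0.0120486 × (17088/452.771) = 0.45.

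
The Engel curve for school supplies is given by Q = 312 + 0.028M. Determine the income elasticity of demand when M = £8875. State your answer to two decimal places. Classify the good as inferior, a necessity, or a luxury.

0.44 (necessity)

At M = 8875: Q = 560.500.
dQ/dM = 0.028.
η = (dQ/dM)·(M/Q) = 0.028 × (8875/560.500) = 0.44.
Since 0 < η < 1, the good is a necessity.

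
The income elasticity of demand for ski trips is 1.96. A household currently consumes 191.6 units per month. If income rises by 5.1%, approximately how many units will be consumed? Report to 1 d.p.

210.8

%ΔQ ≈ η × %ΔI = 1.96 × 5.1% = 9.996%.
New Q ≈ 191.6 × (1 + 0.09996) = 210.8.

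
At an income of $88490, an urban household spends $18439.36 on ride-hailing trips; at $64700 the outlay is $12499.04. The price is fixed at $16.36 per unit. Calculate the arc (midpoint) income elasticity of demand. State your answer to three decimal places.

With a constant price, Q₁ = 18439.36/16.36 = 1127.100 and Q₂ = 12499.04/16.36 = 764.000 (equivalently, work directly with expenditure since P cancels).
Midpoint %ΔQ = (12499.04 − 18439.36)/15469.20 = -0.38401; midpoint %ΔI = (64700 − 88490)/76595 = -0.31059.
η = -0.38401 / -0.31059 = 1.236.

1.236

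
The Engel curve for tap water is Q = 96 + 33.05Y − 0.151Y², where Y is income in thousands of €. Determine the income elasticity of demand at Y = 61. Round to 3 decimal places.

0.576

At Y = 61: Q = 1550.1790.
dQ/dY = 33.05 − 0.302Y = 14.62800.
η = (dQ/dY)·(Y/Q) = 14.62800 × (61/1550.1790) = 0.576.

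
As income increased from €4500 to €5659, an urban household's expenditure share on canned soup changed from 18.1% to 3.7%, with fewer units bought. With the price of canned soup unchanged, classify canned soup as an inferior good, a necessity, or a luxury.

Quantity demanded falls as income rises, so η < 0.

inferior good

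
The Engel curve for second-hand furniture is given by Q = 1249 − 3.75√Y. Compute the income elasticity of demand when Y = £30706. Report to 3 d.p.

At Y = 30706: Q = 591.883.
dQ/dY = -3.75/(2√Y) = -0.0107001 at this income.
η = (dQ/dY)·(Y/Q) = -0.0107001 × (30706/591.883) = -0.555.

-0.555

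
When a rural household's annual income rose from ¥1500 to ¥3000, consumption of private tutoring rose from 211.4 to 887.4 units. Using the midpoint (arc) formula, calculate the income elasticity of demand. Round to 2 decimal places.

ΔQ = 887.4 − 211.4 = 676; midpoint Q̄ = (211.4 + 887.4)/2 = 549.4.
ΔI = 3000 − 1500 = 1500; midpoint Ī = (1500 + 3000)/2 = 2250.
η = (ΔQ/Q̄) ÷ (ΔI/Ī) = (676/549.4) ÷ (1500/2250) = 1.85.

1.85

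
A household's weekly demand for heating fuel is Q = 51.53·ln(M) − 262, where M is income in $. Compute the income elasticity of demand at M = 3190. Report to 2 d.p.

At M = 3190: Q = 153.733.
dQ/dM = 51.53/M = 0.0161536 at this income.
η = (dQ/dM)·(M/Q) = 0.0161536 × (3190/153.733) = 0.34.

0.34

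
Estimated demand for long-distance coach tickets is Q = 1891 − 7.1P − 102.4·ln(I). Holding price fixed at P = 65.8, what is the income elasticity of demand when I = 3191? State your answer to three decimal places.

At P = 65.8, I = 3191: Q = 597.648.
Holding P constant, ∂Q/∂I = -102.4/I = -0.0320903.
η_I = (∂Q/∂I)·(I/Q) = -0.0320903 × (3191/597.648) = -0.171.

-0.171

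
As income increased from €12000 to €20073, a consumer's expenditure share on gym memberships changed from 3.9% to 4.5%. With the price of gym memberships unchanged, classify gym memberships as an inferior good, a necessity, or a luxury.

luxury

The budget share rises as income rises, so η > 1.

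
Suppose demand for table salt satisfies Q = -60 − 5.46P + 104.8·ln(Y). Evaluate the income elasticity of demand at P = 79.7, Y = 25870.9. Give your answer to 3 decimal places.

At P = 79.7, Y = 25870.9: Q = 569.698.
Holding P constant, ∂Q/∂Y = 104.8/Y = 0.00405088.
η_Y = (∂Q/∂Y)·(Y/Q) = 0.00405088 × (25870.9/569.698) = 0.184.

0.184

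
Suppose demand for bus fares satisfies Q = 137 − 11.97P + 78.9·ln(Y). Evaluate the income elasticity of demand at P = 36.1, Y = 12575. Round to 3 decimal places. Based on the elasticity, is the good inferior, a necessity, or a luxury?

At P = 36.1, Y = 12575: Q = 449.657.
Holding P constant, ∂Q/∂Y = 78.9/Y = 0.00627435.
η_Y = (∂Q/∂Y)·(Y/Q) = 0.00627435 × (12575/449.657) = 0.175.
Since 0 < η < 1, this is a necessity.

0.175 (necessity)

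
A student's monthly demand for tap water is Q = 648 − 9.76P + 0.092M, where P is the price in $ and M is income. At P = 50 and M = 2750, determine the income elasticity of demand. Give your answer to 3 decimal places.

0.613

At P = 50, M = 2750: Q = 413.000.
Holding P constant, ∂Q/∂M = 0.092.
η_M = (∂Q/∂M)·(M/Q) = 0.092 × (2750/413.000) = 0.613.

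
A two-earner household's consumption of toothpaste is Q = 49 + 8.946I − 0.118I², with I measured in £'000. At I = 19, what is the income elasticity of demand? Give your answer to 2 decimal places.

At I = 19: Q = 176.3760.
dQ/dI = 8.946 − 0.236I = 4.46200.
η = (dQ/dI)·(I/Q) = 4.46200 × (19/176.3760) = 0.48.

0.48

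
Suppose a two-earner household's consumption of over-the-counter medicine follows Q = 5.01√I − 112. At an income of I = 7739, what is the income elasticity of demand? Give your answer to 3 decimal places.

At I = 7739: Q = 328.738.
dQ/dI = 5.01/(2√I) = 0.0284751 at this income.
η = (dQ/dI)·(I/Q) = 0.0284751 × (7739/328.738) = 0.670.

0.670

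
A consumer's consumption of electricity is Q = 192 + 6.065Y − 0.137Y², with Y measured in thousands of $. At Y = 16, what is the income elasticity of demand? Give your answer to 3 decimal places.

0.106

At Y = 16: Q = 253.9680.
dQ/dY = 6.065 − 0.274Y = 1.68100.
η = (dQ/dY)·(Y/Q) = 1.68100 × (16/253.9680) = 0.106.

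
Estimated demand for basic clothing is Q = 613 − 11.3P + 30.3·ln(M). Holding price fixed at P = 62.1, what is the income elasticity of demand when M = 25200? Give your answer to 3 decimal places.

0.139

At P = 62.1, M = 25200: Q = 218.348.
Holding P constant, ∂Q/∂M = 30.3/M = 0.00120238.
η_M = (∂Q/∂M)·(M/Q) = 0.00120238 × (25200/218.348) = 0.139.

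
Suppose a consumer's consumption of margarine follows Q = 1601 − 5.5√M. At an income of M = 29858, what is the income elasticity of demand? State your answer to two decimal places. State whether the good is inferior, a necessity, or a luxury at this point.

At M = 29858: Q = 650.629.
dQ/dM = -5.5/(2√M) = -0.0159148 at this income.
η = (dQ/dM)·(M/Q) = -0.0159148 × (29858/650.629) = -0.73.
Since η < 0, the good is an inferior good.

-0.73 (inferior good)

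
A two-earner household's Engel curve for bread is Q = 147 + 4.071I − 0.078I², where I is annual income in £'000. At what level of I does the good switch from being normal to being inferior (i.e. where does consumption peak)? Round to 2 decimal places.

26.10

dQ/dI = 4.071 − 0.156I.
The good is inferior where dQ/dI < 0. Setting dQ/dI = 0 gives I = 4.071 / 0.156 = 26.10.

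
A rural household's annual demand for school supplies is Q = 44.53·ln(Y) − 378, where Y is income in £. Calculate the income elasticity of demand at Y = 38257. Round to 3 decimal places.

0.485

At Y = 38257: Q = 91.884.
dQ/dY = 44.53/Y = 0.00116397 at this income.
η = (dQ/dY)·(Y/Q) = 0.00116397 × (38257/91.884) = 0.485.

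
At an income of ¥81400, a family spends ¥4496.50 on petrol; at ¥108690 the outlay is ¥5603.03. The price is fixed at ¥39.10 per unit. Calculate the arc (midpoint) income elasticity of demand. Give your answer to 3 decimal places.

With a constant price, Q₁ = 4496.50/39.10 = 115.000 and Q₂ = 5603.03/39.10 = 143.300 (equivalently, work directly with expenditure since P cancels).
Midpoint %ΔQ = (5603.03 − 4496.50)/5049.76 = 0.21913; midpoint %ΔI = (108690 − 81400)/95045 = 0.28713.
η = 0.21913 / 0.28713 = 0.763.

0.763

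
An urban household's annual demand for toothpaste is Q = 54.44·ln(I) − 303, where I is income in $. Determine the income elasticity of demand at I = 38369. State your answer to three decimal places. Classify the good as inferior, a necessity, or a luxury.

At I = 38369: Q = 271.614.
dQ/dI = 54.44/I = 0.00141885 at this income.
η = (dQ/dI)·(I/Q) = 0.00141885 × (38369/271.614) = 0.200.
Since 0 < η < 1, the good is a necessity.

0.200 (necessity)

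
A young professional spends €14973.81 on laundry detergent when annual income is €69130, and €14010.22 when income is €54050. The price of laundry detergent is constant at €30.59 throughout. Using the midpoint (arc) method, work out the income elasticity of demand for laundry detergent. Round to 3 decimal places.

0.272

With a constant price, Q₁ = 14973.81/30.59 = 489.500 and Q₂ = 14010.22/30.59 = 458.000 (equivalently, work directly with expenditure since P cancels).
Midpoint %ΔQ = (14010.22 − 14973.81)/14492.02 = -0.06649; midpoint %ΔI = (54050 − 69130)/61590 = -0.24484.
η = -0.06649 / -0.24484 = 0.272.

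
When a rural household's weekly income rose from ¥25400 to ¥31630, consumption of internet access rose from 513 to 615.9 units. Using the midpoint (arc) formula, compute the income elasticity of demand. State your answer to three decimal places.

ΔQ = 615.9 − 513 = 102.9; midpoint Q̄ = (513 + 615.9)/2 = 564.45.
ΔI = 31630 − 25400 = 6230; midpoint Ī = (25400 + 31630)/2 = 28515.
η = (ΔQ/Q̄) ÷ (ΔI/Ī) = (102.9/564.45) ÷ (6230/28515) = 0.834.

0.834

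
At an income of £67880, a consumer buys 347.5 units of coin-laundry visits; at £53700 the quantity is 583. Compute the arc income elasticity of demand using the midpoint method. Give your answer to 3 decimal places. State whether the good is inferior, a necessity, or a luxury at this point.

-2.170 (inferior good)

ΔQ = 583 − 347.5 = 235.5; midpoint Q̄ = (347.5 + 583)/2 = 465.25.
ΔI = 53700 − 67880 = -14180; midpoint Ī = (67880 + 53700)/2 = 60790.
η = (ΔQ/Q̄) ÷ (ΔI/Ī) = (235.5/465.25) ÷ (-14180/60790) = -2.170.
η < 0 ⇒ inferior good.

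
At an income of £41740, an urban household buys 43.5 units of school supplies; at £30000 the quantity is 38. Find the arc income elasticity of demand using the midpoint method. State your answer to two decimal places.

ΔQ = 38 − 43.5 = -5.5; midpoint Q̄ = (43.5 + 38)/2 = 40.75.
ΔI = 30000 − 41740 = -11740; midpoint Ī = (41740 + 30000)/2 = 35870.
η = (ΔQ/Q̄) ÷ (ΔI/Ī) = (-5.5/40.75) ÷ (-11740/35870) = 0.41.

0.41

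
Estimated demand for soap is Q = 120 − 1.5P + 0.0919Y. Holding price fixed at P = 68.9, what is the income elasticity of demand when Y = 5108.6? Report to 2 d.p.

At P = 68.9, Y = 5108.6: Q = 486.130.
Holding P constant, ∂Q/∂Y = 0.0919.
η_Y = (∂Q/∂Y)·(Y/Q) = 0.0919 × (5108.6/486.130) = 0.97.

0.97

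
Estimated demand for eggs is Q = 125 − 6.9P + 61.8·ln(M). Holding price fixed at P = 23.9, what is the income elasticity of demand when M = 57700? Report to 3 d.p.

0.097

At P = 23.9, M = 57700: Q = 637.604.
Holding P constant, ∂Q/∂M = 61.8/M = 0.00107106.
η_M = (∂Q/∂M)·(M/Q) = 0.00107106 × (57700/637.604) = 0.097.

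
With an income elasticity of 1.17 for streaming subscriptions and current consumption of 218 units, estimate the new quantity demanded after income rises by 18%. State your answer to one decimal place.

%ΔQ ≈ η × %ΔI = 1.17 × 18% = 21.06%.
New Q ≈ 218 × (1 + 0.2106) = 263.9.

263.9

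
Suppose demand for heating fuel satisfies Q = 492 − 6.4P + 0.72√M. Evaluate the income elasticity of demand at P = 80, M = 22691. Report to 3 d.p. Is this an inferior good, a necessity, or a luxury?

0.613 (necessity)

At P = 80, M = 22691: Q = 88.457.
Holding P constant, ∂Q/∂M = 0.72/(2√M) = 0.00238988.
η_M = (∂Q/∂M)·(M/Q) = 0.00238988 × (22691/88.457) = 0.613.
Since 0 < η < 1, this is a necessity.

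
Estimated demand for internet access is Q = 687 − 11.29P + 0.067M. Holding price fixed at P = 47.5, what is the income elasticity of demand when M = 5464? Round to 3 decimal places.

0.708

At P = 47.5, M = 5464: Q = 516.813.
Holding P constant, ∂Q/∂M = 0.067.
η_M = (∂Q/∂M)·(M/Q) = 0.067 × (5464/516.813) = 0.708.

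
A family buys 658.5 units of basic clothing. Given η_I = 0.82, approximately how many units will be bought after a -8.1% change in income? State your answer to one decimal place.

614.8

%ΔQ ≈ η × %ΔI = 0.82 × (-8.1%) = -6.642%.
New Q ≈ 658.5 × (1 − 0.06642) = 614.8.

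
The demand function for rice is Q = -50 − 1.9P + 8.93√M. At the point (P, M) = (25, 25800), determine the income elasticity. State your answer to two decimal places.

0.54

At P = 25, M = 25800: Q = 1336.870.
Holding P constant, ∂Q/∂M = 8.93/(2√M) = 0.0277979.
η_M = (∂Q/∂M)·(M/Q) = 0.0277979 × (25800/1336.870) = 0.54.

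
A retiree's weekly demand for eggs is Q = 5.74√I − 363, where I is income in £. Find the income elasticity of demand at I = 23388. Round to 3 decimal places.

0.853

At I = 23388: Q = 514.826.
dQ/dI = 5.74/(2√I) = 0.0187666 at this income.
η = (dQ/dI)·(I/Q) = 0.0187666 × (23388/514.826) = 0.853.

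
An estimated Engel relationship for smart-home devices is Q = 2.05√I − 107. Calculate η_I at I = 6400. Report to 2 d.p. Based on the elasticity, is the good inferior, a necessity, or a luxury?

At I = 6400: Q = 57.000.
dQ/dI = 2.05/(2√I) = 0.0128125 at this income.
η = (dQ/dI)·(I/Q) = 0.0128125 × (6400/57.000) = 1.44.
Since η > 1, the good is a luxury.

1.44 (luxury)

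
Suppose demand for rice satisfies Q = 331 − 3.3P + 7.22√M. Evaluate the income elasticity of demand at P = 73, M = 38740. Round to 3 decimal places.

At P = 73, M = 38740: Q = 1511.175.
Holding P constant, ∂Q/∂M = 7.22/(2√M) = 0.0183412.
η_M = (∂Q/∂M)·(M/Q) = 0.0183412 × (38740/1511.175) = 0.470.

0.470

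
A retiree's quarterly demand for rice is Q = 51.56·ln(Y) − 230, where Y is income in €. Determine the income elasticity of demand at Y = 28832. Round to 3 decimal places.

At Y = 28832: Q = 299.482.
dQ/dY = 51.56/Y = 0.00178829 at this income.
η = (dQ/dY)·(Y/Q) = 0.00178829 × (28832/299.482) = 0.172.

0.172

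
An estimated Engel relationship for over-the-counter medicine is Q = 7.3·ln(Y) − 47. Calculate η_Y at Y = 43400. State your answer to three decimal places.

0.236

At Y = 43400: Q = 30.951.
dQ/dY = 7.3/Y = 0.000168203 at this income.
η = (dQ/dY)·(Y/Q) = 0.000168203 × (43400/30.951) = 0.236.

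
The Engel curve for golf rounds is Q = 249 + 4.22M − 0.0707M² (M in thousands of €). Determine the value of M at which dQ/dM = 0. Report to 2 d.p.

29.84

dQ/dM = 4.22 − 0.1414M.
The good is inferior where dQ/dM < 0. Setting dQ/dM = 0 gives M = 4.22 / 0.1414 = 29.84.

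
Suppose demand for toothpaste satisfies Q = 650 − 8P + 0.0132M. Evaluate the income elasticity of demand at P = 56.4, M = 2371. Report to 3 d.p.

At P = 56.4, M = 2371: Q = 230.097.
Holding P constant, ∂Q/∂M = 0.0132.
η_M = (∂Q/∂M)·(M/Q) = 0.0132 × (2371/230.097) = 0.136.

0.136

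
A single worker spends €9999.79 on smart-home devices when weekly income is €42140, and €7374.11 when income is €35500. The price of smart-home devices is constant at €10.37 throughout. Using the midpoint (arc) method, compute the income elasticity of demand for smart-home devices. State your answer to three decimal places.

With a constant price, Q₁ = 9999.79/10.37 = 964.300 and Q₂ = 7374.11/10.37 = 711.100 (equivalently, work directly with expenditure since P cancels).
Midpoint %ΔQ = (7374.11 − 9999.79)/8686.95 = -0.30226; midpoint %ΔI = (35500 − 42140)/38820 = -0.17105.
η = -0.30226 / -0.17105 = 1.767.

1.767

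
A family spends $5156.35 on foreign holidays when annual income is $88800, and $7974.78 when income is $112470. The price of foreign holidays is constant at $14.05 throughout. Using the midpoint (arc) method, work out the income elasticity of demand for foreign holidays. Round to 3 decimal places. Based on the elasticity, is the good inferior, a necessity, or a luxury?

With a constant price, Q₁ = 5156.35/14.05 = 367.000 and Q₂ = 7974.78/14.05 = 567.600 (equivalently, work directly with expenditure since P cancels).
Midpoint %ΔQ = (7974.78 − 5156.35)/6565.57 = 0.42927; midpoint %ΔI = (112470 − 88800)/100635 = 0.23521.
η = 0.42927 / 0.23521 = 1.825.
η > 1 ⇒ luxury.

1.825 (luxury)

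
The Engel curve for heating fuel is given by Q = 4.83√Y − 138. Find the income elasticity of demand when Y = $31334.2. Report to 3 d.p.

0.596

At Y = 31334.2: Q = 716.981.
dQ/dY = 4.83/(2√Y) = 0.0136429 at this income.
η = (dQ/dY)·(Y/Q) = 0.0136429 × (31334.2/716.981) = 0.596.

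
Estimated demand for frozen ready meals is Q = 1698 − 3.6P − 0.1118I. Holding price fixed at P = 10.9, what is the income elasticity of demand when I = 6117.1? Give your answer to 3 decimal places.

At P = 10.9, I = 6117.1: Q = 974.868.
Holding P constant, ∂Q/∂I = −0.1118.
η_I = (∂Q/∂I)·(I/Q) = -0.1118 × (6117.1/974.868) = -0.702.

-0.702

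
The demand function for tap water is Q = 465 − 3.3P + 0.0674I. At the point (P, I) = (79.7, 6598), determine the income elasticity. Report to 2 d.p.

At P = 79.7, I = 6598: Q = 646.695.
Holding P constant, ∂Q/∂I = 0.0674.
η_I = (∂Q/∂I)·(I/Q) = 0.0674 × (6598/646.695) = 0.69.

0.69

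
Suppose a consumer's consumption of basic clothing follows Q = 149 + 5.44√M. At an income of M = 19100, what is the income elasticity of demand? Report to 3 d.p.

0.417

At M = 19100: Q = 900.823.
dQ/dM = 5.44/(2√M) = 0.0196812 at this income.
η = (dQ/dM)·(M/Q) = 0.0196812 × (19100/900.823) = 0.417.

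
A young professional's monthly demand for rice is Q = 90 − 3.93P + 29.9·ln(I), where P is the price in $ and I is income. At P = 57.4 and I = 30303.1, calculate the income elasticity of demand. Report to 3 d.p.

0.173

At P = 57.4, I = 30303.1: Q = 172.956.
Holding P constant, ∂Q/∂I = 29.9/I = 0.000986698.
η_I = (∂Q/∂I)·(I/Q) = 0.000986698 × (30303.1/172.956) = 0.173.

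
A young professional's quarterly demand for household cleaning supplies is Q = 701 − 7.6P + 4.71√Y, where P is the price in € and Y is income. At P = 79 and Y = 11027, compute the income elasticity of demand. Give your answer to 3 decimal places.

At P = 79, Y = 11027: Q = 595.195.
Holding P constant, ∂Q/∂Y = 4.71/(2√Y) = 0.0224265.
η_Y = (∂Q/∂Y)·(Y/Q) = 0.0224265 × (11027/595.195) = 0.415.

0.415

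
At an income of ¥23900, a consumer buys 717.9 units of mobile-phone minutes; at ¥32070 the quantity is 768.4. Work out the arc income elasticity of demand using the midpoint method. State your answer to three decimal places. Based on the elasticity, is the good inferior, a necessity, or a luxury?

ΔQ = 768.4 − 717.9 = 50.5; midpoint Q̄ = (717.9 + 768.4)/2 = 743.15.
ΔI = 32070 − 23900 = 8170; midpoint Ī = (23900 + 32070)/2 = 27985.
η = (ΔQ/Q̄) ÷ (ΔI/Ī) = (50.5/743.15) ÷ (8170/27985) = 0.233.
0 < η < 1 ⇒ necessity.

0.233 (necessity)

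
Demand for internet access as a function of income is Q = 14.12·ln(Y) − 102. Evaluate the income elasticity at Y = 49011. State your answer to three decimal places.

At Y = 49011: Q = 50.493.
dQ/dY = 14.12/Y = 0.000288099 at this income.
η = (dQ/dY)·(Y/Q) = 0.000288099 × (49011/50.493) = 0.280.

0.280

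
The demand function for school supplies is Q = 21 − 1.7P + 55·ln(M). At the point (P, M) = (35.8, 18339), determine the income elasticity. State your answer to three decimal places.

At P = 35.8, M = 18339: Q = 500.063.
Holding P constant, ∂Q/∂M = 55/M = 0.00299907.
η_M = (∂Q/∂M)·(M/Q) = 0.00299907 × (18339/500.063) = 0.110.

0.110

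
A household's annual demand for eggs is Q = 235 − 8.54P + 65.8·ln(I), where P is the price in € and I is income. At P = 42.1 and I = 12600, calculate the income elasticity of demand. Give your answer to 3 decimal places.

0.132

At P = 42.1, I = 12600: Q = 496.714.
Holding P constant, ∂Q/∂I = 65.8/I = 0.00522222.
η_I = (∂Q/∂I)·(I/Q) = 0.00522222 × (12600/496.714) = 0.132.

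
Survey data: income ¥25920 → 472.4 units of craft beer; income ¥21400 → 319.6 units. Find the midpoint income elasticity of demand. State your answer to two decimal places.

ΔQ = 319.6 − 472.4 = -152.8; midpoint Q̄ = (472.4 + 319.6)/2 = 396.
ΔI = 21400 − 25920 = -4520; midpoint Ī = (25920 + 21400)/2 = 23660.
η = (ΔQ/Q̄) ÷ (ΔI/Ī) = (-152.8/396) ÷ (-4520/23660) = 2.02.

2.02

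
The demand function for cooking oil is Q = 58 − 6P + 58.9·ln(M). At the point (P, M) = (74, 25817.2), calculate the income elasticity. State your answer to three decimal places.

0.277

At P = 74, M = 25817.2: Q = 212.353.
Holding P constant, ∂Q/∂M = 58.9/M = 0.00228142.
η_M = (∂Q/∂M)·(M/Q) = 0.00228142 × (25817.2/212.353) = 0.277.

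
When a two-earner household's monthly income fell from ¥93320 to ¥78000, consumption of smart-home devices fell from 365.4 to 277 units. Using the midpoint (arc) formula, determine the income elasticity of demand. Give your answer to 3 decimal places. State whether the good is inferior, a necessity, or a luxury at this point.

ΔQ = 277 − 365.4 = -88.4; midpoint Q̄ = (365.4 + 277)/2 = 321.2.
ΔI = 78000 − 93320 = -15320; midpoint Ī = (93320 + 78000)/2 = 85660.
η = (ΔQ/Q̄) ÷ (ΔI/Ī) = (-88.4/321.2) ÷ (-15320/85660) = 1.539.
η > 1 ⇒ luxury.

1.539 (luxury)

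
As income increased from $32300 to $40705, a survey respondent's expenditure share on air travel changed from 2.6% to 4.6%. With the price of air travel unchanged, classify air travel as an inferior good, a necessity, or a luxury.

luxury

The budget share rises as income rises, so η > 1.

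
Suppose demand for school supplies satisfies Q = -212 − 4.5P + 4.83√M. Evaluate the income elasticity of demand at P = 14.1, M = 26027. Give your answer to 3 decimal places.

0.773

At P = 14.1, M = 26027: Q = 503.768.
Holding P constant, ∂Q/∂M = 4.83/(2√M) = 0.0149694.
η_M = (∂Q/∂M)·(M/Q) = 0.0149694 × (26027/503.768) = 0.773.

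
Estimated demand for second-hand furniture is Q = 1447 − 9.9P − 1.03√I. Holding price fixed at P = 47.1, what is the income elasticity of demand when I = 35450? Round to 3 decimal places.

-0.123

At P = 47.1, I = 35450: Q = 786.780.
Holding P constant, ∂Q/∂I = -1.03/(2√I) = -0.00273526.
η_I = (∂Q/∂I)·(I/Q) = -0.00273526 × (35450/786.780) = -0.123.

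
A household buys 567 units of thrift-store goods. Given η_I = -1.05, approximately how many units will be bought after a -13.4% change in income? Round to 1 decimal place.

646.8

%ΔQ ≈ η × %ΔI = -1.05 × (-13.4%) = 14.07%.
New Q ≈ 567 × (1 + 0.1407) = 646.8.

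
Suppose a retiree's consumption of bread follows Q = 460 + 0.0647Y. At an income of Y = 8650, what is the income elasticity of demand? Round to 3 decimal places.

At Y = 8650: Q = 1019.655.
dQ/dY = 0.0647.
η = (dQ/dY)·(Y/Q) = 0.0647 × (8650/1019.655) = 0.549.

0.549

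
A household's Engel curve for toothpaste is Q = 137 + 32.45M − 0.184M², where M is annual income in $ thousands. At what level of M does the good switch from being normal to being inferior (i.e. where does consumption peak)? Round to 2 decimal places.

88.18

dQ/dM = 32.45 − 0.368M.
The good is inferior where dQ/dM < 0. Setting dQ/dM = 0 gives M = 32.45 / 0.368 = 88.18.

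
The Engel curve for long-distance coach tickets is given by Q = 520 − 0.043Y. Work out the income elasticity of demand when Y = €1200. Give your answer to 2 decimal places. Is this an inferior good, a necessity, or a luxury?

At Y = 1200: Q = 468.400.
dQ/dY = −0.043.
η = (dQ/dY)·(Y/Q) = -0.043 × (1200/468.400) = -0.11.
Since η < 0, the good is an inferior good.

-0.11 (inferior good)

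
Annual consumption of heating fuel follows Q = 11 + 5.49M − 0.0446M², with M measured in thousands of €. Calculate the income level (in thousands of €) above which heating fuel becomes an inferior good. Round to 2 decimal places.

61.55

dQ/dM = 5.49 − 0.0892M.
The good is inferior where dQ/dM < 0. Setting dQ/dM = 0 gives M = 5.49 / 0.0892 = 61.55.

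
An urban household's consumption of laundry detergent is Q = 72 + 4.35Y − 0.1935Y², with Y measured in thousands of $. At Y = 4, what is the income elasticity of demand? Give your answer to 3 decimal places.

At Y = 4: Q = 86.3040.
dQ/dY = 4.35 − 0.387Y = 2.80200.
η = (dQ/dY)·(Y/Q) = 2.80200 × (4/86.3040) = 0.130.

0.130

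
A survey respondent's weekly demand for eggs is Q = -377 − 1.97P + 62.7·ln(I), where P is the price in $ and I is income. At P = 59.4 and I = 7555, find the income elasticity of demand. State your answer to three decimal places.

0.952

At P = 59.4, I = 7555: Q = 65.891.
Holding P constant, ∂Q/∂I = 62.7/I = 0.00829914.
η_I = (∂Q/∂I)·(I/Q) = 0.00829914 × (7555/65.891) = 0.952.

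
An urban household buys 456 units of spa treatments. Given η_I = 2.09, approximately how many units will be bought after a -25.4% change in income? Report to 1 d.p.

213.9

%ΔQ ≈ η × %ΔI = 2.09 × (-25.4%) = -53.086%.
New Q ≈ 456 × (1 − 0.53086) = 213.9.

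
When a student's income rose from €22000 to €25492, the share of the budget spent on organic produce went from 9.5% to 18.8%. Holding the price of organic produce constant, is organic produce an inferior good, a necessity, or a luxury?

The budget share rises as income rises, so η > 1.

luxury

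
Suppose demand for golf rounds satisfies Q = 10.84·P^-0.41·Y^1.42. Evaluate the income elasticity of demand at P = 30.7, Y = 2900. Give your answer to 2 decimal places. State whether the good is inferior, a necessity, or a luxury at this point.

For a multiplicative demand Q = A·P^α·Y^β, the income elasticity is β everywhere.
Here β = 1.42, so η = 1.42.
Since η > 1, this is a luxury.

1.42 (luxury)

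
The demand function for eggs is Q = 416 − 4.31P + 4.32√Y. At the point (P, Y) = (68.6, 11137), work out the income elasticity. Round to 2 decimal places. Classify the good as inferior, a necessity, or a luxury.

At P = 68.6, Y = 11137: Q = 576.232.
Holding P constant, ∂Q/∂Y = 4.32/(2√Y) = 0.0204677.
η_Y = (∂Q/∂Y)·(Y/Q) = 0.0204677 × (11137/576.232) = 0.40.
Since 0 < η < 1, this is a necessity.

0.40 (necessity)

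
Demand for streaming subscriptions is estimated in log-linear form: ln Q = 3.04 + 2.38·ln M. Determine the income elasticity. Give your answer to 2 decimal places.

In a log-linear demand, the coefficient on ln M is the income elasticity.
So η = 2.38.

2.38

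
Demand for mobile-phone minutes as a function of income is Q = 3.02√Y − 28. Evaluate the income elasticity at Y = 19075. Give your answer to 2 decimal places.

At Y = 19075: Q = 389.099.
dQ/dY = 3.02/(2√Y) = 0.0109331 at this income.
η = (dQ/dY)·(Y/Q) = 0.0109331 × (19075/389.099) = 0.54.

0.54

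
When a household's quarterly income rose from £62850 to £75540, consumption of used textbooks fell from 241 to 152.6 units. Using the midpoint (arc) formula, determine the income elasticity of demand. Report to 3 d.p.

-2.449

ΔQ = 152.6 − 241 = -88.4; midpoint Q̄ = (241 + 152.6)/2 = 196.8.
ΔI = 75540 − 62850 = 12690; midpoint Ī = (62850 + 75540)/2 = 69195.
η = (ΔQ/Q̄) ÷ (ΔI/Ī) = (-88.4/196.8) ÷ (12690/69195) = -2.449.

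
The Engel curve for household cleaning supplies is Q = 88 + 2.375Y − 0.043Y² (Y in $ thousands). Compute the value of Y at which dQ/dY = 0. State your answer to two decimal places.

27.62

dQ/dY = 2.375 − 0.086Y.
The good is inferior where dQ/dY < 0. Setting dQ/dY = 0 gives Y = 2.375 / 0.086 = 27.62.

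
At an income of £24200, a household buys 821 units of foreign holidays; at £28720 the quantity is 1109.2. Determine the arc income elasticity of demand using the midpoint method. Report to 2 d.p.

1.75

ΔQ = 1109.2 − 821 = 288.2; midpoint Q̄ = (821 + 1109.2)/2 = 965.1.
ΔI = 28720 − 24200 = 4520; midpoint Ī = (24200 + 28720)/2 = 26460.
η = (ΔQ/Q̄) ÷ (ΔI/Ī) = (288.2/965.1) ÷ (4520/26460) = 1.75.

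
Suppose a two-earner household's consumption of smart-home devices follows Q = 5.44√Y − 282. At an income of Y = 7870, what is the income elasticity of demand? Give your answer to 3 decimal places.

At Y = 7870: Q = 200.599.
dQ/dY = 5.44/(2√Y) = 0.0306607 at this income.
η = (dQ/dY)·(Y/Q) = 0.0306607 × (7870/200.599) = 1.203.

1.203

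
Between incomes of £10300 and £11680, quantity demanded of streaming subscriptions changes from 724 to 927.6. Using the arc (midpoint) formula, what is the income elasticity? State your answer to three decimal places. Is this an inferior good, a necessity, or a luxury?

ΔQ = 927.6 − 724 = 203.6; midpoint Q̄ = (724 + 927.6)/2 = 825.8.
ΔI = 11680 − 10300 = 1380; midpoint Ī = (10300 + 11680)/2 = 10990.
η = (ΔQ/Q̄) ÷ (ΔI/Ī) = (203.6/825.8) ÷ (1380/10990) = 1.963.
η > 1 ⇒ luxury.

1.963 (luxury)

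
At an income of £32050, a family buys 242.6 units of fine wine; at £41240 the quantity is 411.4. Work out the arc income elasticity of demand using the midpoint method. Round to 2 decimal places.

ΔQ = 411.4 − 242.6 = 168.8; midpoint Q̄ = (242.6 + 411.4)/2 = 327.
ΔI = 41240 − 32050 = 9190; midpoint Ī = (32050 + 41240)/2 = 36645.
η = (ΔQ/Q̄) ÷ (ΔI/Ī) = (168.8/327) ÷ (9190/36645) = 2.06.

2.06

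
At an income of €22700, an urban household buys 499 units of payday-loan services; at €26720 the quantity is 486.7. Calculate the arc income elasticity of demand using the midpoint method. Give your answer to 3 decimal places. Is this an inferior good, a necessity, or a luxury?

ΔQ = 486.7 − 499 = -12.3; midpoint Q̄ = (499 + 486.7)/2 = 492.85.
ΔI = 26720 − 22700 = 4020; midpoint Ī = (22700 + 26720)/2 = 24710.
η = (ΔQ/Q̄) ÷ (ΔI/Ī) = (-12.3/492.85) ÷ (4020/24710) = -0.153.
η < 0 ⇒ inferior good.

-0.153 (inferior good)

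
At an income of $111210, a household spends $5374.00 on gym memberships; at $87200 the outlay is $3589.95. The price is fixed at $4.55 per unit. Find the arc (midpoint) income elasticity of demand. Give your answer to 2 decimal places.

1.64

With a constant price, Q₁ = 5374.00/4.55 = 1181.099 and Q₂ = 3589.95/4.55 = 789.000 (equivalently, work directly with expenditure since P cancels).
Midpoint %ΔQ = (3589.95 − 5374.00)/4481.98 = -0.39805; midpoint %ΔI = (87200 − 111210)/99205 = -0.24202.
η = -0.39805 / -0.24202 = 1.64.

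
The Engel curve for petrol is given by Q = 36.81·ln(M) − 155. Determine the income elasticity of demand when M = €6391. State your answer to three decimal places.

At M = 6391: Q = 167.553.
dQ/dM = 36.81/M = 0.00575966 at this income.
η = (dQ/dM)·(M/Q) = 0.00575966 × (6391/167.553) = 0.220.

0.220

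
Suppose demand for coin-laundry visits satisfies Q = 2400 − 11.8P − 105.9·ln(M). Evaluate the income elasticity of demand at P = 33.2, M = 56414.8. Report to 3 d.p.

-0.125

At P = 33.2, M = 56414.8: Q = 849.642.
Holding P constant, ∂Q/∂M = -105.9/M = -0.00187717.
η_M = (∂Q/∂M)·(M/Q) = -0.00187717 × (56414.8/849.642) = -0.125.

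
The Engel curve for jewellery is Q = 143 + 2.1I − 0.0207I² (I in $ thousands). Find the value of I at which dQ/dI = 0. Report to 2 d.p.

50.72

dQ/dI = 2.1 − 0.0414I.
The good is inferior where dQ/dI < 0. Setting dQ/dI = 0 gives I = 2.1 / 0.0414 = 50.72.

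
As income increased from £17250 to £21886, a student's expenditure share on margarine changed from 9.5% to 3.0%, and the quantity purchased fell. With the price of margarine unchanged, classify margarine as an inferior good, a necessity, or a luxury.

inferior good

Quantity demanded falls as income rises, so η < 0.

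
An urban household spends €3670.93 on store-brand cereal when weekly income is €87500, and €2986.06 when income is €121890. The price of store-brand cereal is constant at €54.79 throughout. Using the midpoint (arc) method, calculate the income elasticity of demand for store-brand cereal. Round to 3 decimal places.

-0.626

With a constant price, Q₁ = 3670.93/54.79 = 67.000 and Q₂ = 2986.06/54.79 = 54.500 (equivalently, work directly with expenditure since P cancels).
Midpoint %ΔQ = (2986.06 − 3670.93)/3328.50 = -0.20576; midpoint %ΔI = (121890 − 87500)/104695 = 0.32848.
η = -0.20576 / 0.32848 = -0.626.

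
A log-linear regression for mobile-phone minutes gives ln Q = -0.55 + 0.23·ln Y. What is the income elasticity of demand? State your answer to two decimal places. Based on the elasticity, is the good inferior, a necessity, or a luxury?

In a log-linear demand, the coefficient on ln Y is the income elasticity.
So η = 0.23.
0 < η < 1 ⇒ necessity.

0.23 (necessity)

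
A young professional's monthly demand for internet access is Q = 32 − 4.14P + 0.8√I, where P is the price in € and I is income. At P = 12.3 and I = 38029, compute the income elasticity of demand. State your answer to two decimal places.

0.57

At P = 12.3, I = 38029: Q = 137.086.
Holding P constant, ∂Q/∂I = 0.8/(2√I) = 0.00205117.
η_I = (∂Q/∂I)·(I/Q) = 0.00205117 × (38029/137.086) = 0.57.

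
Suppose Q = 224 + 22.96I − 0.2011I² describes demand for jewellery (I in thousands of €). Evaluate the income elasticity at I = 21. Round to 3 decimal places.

At I = 21: Q = 617.4749.
dQ/dI = 22.96 − 0.4022I = 14.51380.
η = (dQ/dI)·(I/Q) = 14.51380 × (21/617.4749) = 0.494.

0.494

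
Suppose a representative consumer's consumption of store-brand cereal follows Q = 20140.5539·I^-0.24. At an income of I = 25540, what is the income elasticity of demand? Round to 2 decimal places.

-0.24

For Q = A·I^β the income elasticity is constant and equal to β.
Here β = -0.24, so η = -0.24.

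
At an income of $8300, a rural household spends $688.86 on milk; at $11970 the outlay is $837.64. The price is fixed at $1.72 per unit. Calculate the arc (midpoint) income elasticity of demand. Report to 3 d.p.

With a constant price, Q₁ = 688.86/1.72 = 400.500 and Q₂ = 837.64/1.72 = 487.000 (equivalently, work directly with expenditure since P cancels).
Midpoint %ΔQ = (837.64 − 688.86)/763.25 = 0.19493; midpoint %ΔI = (11970 − 8300)/10135 = 0.36211.
η = 0.19493 / 0.36211 = 0.538.

0.538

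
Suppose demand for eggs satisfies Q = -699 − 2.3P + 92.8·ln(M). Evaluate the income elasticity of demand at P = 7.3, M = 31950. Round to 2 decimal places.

0.38

At P = 7.3, M = 31950: Q = 246.725.
Holding P constant, ∂Q/∂M = 92.8/M = 0.00290454.
η_M = (∂Q/∂M)·(M/Q) = 0.00290454 × (31950/246.725) = 0.38.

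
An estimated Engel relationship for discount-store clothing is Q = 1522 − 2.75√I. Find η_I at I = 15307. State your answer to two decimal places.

At I = 15307: Q = 1181.766.
dQ/dI = -2.75/(2√I) = -0.0111137 at this income.
η = (dQ/dI)·(I/Q) = -0.0111137 × (15307/1181.766) = -0.14.

-0.14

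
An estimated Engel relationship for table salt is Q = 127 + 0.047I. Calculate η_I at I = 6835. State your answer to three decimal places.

0.717

At I = 6835: Q = 448.245.
dQ/dI = 0.047.
η = (dQ/dI)·(I/Q) = 0.047 × (6835/448.245) = 0.717.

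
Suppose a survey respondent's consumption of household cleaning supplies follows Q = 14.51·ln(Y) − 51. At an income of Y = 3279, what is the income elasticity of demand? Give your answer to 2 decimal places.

At Y = 3279: Q = 66.463.
dQ/dY = 14.51/Y = 0.00442513 at this income.
η = (dQ/dY)·(Y/Q) = 0.00442513 × (3279/66.463) = 0.22.

0.22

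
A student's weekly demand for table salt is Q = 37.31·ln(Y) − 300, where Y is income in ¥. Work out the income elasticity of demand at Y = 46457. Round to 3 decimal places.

At Y = 46457: Q = 100.944.
dQ/dY = 37.31/Y = 0.000803108 at this income.
η = (dQ/dY)·(Y/Q) = 0.000803108 × (46457/100.944) = 0.370.

0.370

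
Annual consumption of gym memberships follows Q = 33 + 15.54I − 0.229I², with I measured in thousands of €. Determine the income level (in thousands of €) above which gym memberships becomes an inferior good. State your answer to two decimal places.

dQ/dI = 15.54 − 0.458I.
The good is inferior where dQ/dI < 0. Setting dQ/dI = 0 gives I = 15.54 / 0.458 = 33.93.

33.93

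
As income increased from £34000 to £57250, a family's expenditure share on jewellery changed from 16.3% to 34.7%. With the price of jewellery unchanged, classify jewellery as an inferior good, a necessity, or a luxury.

The budget share rises as income rises, so η > 1.

luxury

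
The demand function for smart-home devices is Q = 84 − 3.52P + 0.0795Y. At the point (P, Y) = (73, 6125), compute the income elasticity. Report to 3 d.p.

1.551

At P = 73, Y = 6125: Q = 313.978.
Holding P constant, ∂Q/∂Y = 0.0795.
η_Y = (∂Q/∂Y)·(Y/Q) = 0.0795 × (6125/313.978) = 1.551.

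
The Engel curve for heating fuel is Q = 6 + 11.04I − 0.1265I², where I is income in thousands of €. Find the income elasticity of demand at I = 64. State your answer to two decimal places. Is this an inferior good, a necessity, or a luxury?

-1.70 (inferior good)

At I = 64: Q = 194.4160.
dQ/dI = 11.04 − 0.253I = -5.15200.
η = (dQ/dI)·(I/Q) = -5.15200 × (64/194.4160) = -1.70.
η < 0 ⇒ inferior good.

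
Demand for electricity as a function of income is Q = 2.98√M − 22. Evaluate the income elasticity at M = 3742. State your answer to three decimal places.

At M = 3742: Q = 160.292.
dQ/dM = 2.98/(2√M) = 0.0243576 at this income.
η = (dQ/dM)·(M/Q) = 0.0243576 × (3742/160.292) = 0.569.

0.569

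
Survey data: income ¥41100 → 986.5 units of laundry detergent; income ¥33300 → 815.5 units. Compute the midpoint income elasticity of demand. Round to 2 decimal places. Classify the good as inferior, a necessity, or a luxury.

0.91 (necessity)

ΔQ = 815.5 − 986.5 = -171; midpoint Q̄ = (986.5 + 815.5)/2 = 901.
ΔI = 33300 − 41100 = -7800; midpoint Ī = (41100 + 33300)/2 = 37200.
η = (ΔQ/Q̄) ÷ (ΔI/Ī) = (-171/901) ÷ (-7800/37200) = 0.91.
0 < η < 1 ⇒ necessity.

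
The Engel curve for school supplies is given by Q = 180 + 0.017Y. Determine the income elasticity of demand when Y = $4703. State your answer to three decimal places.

At Y = 4703: Q = 259.951.
dQ/dY = 0.017.
η = (dQ/dY)·(Y/Q) = 0.017 × (4703/259.951) = 0.308.

0.308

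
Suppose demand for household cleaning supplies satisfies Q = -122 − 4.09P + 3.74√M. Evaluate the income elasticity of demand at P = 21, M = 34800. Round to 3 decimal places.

At P = 21, M = 34800: Q = 489.798.
Holding P constant, ∂Q/∂M = 3.74/(2√M) = 0.0100243.
η_M = (∂Q/∂M)·(M/Q) = 0.0100243 × (34800/489.798) = 0.712.

0.712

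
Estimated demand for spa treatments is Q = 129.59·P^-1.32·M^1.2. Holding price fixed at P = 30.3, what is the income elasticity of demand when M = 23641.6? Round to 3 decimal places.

For a multiplicative demand Q = A·P^α·M^β, the income elasticity is β everywhere.
Here β = 1.2, so η = 1.200.

1.200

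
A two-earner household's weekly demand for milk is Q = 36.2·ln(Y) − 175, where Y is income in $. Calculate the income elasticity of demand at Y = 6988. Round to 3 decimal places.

0.249

At Y = 6988: Q = 145.441.
dQ/dY = 36.2/Y = 0.00518031 at this income.
η = (dQ/dY)·(Y/Q) = 0.00518031 × (6988/145.441) = 0.249.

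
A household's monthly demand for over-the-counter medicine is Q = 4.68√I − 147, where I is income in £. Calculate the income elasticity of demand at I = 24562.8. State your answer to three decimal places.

0.625

At I = 24562.8: Q = 586.474.
dQ/dI = 4.68/(2√I) = 0.0149306 at this income.
η = (dQ/dI)·(I/Q) = 0.0149306 × (24562.8/586.474) = 0.625.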